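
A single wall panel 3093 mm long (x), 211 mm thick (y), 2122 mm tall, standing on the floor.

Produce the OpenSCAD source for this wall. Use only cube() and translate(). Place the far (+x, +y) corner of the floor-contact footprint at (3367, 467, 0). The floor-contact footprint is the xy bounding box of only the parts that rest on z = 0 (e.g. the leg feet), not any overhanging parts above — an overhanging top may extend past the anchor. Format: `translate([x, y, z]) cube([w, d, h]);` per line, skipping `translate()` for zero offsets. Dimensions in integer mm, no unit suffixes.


translate([274, 256, 0]) cube([3093, 211, 2122]);


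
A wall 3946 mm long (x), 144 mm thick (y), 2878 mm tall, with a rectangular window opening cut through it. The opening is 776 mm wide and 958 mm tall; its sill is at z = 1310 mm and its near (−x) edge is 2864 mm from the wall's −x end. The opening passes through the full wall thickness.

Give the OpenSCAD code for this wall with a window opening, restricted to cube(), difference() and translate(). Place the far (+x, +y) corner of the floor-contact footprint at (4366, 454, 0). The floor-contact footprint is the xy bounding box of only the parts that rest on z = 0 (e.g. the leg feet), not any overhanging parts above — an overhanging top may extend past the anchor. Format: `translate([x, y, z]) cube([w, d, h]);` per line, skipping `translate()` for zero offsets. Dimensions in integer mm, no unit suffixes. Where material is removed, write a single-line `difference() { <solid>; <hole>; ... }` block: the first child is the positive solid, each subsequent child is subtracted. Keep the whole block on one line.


difference() { translate([420, 310, 0]) cube([3946, 144, 2878]); translate([3284, 310, 1310]) cube([776, 144, 958]); }


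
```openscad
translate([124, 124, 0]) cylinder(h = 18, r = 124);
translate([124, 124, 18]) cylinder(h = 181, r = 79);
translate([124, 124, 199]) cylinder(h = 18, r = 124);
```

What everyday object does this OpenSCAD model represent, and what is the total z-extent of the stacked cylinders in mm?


A spool. The overall height is 217 mm.

Three coaxial cylinders, large–small–large — a spool. Two 18 mm flanges and a 181 mm core give 18 + 181 + 18 = 217 mm.


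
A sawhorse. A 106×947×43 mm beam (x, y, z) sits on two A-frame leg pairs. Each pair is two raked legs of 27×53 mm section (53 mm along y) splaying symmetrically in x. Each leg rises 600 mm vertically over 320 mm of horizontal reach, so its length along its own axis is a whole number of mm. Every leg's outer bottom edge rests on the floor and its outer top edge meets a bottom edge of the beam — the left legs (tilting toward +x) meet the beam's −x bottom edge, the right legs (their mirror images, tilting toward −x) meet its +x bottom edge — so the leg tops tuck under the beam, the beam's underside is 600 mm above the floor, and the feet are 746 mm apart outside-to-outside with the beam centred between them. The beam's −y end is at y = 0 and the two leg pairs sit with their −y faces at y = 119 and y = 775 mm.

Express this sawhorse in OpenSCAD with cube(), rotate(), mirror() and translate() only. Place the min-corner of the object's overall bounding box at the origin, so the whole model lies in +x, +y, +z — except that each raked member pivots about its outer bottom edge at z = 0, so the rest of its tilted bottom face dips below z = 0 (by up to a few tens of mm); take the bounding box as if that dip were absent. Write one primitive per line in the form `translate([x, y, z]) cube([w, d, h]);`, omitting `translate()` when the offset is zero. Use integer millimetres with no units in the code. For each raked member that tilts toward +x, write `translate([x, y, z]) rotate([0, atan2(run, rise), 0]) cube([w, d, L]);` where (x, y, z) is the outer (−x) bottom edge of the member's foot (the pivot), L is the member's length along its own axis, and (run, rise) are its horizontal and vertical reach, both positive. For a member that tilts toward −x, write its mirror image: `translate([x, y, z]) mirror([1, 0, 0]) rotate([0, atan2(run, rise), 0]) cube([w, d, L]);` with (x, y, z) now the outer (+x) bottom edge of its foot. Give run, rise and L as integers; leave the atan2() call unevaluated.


translate([320, 0, 600]) cube([106, 947, 43]);
translate([0, 119, 0]) rotate([0, atan2(320, 600), 0]) cube([27, 53, 680]);
translate([746, 119, 0]) mirror([1, 0, 0]) rotate([0, atan2(320, 600), 0]) cube([27, 53, 680]);
translate([0, 775, 0]) rotate([0, atan2(320, 600), 0]) cube([27, 53, 680]);
translate([746, 775, 0]) mirror([1, 0, 0]) rotate([0, atan2(320, 600), 0]) cube([27, 53, 680]);


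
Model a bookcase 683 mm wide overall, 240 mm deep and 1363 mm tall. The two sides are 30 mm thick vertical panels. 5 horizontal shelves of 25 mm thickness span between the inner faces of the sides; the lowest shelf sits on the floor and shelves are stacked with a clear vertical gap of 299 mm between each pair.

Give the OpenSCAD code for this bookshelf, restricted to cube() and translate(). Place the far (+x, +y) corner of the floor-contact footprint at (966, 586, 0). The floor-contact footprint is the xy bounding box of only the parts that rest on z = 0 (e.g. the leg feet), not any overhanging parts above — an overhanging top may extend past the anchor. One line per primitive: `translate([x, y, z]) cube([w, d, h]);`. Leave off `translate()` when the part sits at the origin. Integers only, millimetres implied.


translate([283, 346, 0]) cube([30, 240, 1363]);
translate([936, 346, 0]) cube([30, 240, 1363]);
translate([313, 346, 0]) cube([623, 240, 25]);
translate([313, 346, 324]) cube([623, 240, 25]);
translate([313, 346, 648]) cube([623, 240, 25]);
translate([313, 346, 972]) cube([623, 240, 25]);
translate([313, 346, 1296]) cube([623, 240, 25]);


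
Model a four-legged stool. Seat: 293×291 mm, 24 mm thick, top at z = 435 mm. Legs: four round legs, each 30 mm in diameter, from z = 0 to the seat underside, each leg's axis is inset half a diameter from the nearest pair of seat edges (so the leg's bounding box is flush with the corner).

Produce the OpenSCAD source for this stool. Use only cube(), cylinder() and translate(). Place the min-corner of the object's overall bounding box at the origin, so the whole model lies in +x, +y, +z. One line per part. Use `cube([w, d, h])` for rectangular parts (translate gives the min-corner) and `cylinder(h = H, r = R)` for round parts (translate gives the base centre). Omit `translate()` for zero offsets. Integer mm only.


// leg_h = 435 - 24 = 411
translate([0, 0, 411]) cube([293, 291, 24]);
translate([15, 15, 0]) cylinder(h = 411, r = 15);
translate([278, 15, 0]) cylinder(h = 411, r = 15);
translate([15, 276, 0]) cylinder(h = 411, r = 15);
translate([278, 276, 0]) cylinder(h = 411, r = 15);


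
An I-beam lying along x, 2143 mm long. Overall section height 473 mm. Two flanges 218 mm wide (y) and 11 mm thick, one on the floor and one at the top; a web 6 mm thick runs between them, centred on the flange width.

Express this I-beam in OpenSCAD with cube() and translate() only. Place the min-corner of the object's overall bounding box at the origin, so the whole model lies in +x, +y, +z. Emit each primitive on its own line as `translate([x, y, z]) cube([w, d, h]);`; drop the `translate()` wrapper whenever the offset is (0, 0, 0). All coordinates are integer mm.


cube([2143, 218, 11]);
translate([0, 106, 11]) cube([2143, 6, 451]);
translate([0, 0, 462]) cube([2143, 218, 11]);


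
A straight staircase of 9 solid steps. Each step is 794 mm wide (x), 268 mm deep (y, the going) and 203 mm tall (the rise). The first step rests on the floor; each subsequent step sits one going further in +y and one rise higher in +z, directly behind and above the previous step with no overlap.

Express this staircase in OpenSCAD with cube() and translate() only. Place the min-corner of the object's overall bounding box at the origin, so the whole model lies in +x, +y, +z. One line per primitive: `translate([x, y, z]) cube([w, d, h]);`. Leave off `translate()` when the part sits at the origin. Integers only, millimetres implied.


cube([794, 268, 203]);
translate([0, 268, 203]) cube([794, 268, 203]);
translate([0, 536, 406]) cube([794, 268, 203]);
translate([0, 804, 609]) cube([794, 268, 203]);
translate([0, 1072, 812]) cube([794, 268, 203]);
translate([0, 1340, 1015]) cube([794, 268, 203]);
translate([0, 1608, 1218]) cube([794, 268, 203]);
translate([0, 1876, 1421]) cube([794, 268, 203]);
translate([0, 2144, 1624]) cube([794, 268, 203]);


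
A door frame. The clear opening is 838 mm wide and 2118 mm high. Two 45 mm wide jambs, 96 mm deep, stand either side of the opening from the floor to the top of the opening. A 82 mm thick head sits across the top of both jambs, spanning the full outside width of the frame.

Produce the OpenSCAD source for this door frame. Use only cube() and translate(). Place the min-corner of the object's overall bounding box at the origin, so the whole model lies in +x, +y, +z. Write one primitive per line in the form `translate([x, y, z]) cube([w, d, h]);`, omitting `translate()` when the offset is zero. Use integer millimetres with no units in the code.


cube([45, 96, 2118]);
translate([883, 0, 0]) cube([45, 96, 2118]);
translate([0, 0, 2118]) cube([928, 96, 82]);


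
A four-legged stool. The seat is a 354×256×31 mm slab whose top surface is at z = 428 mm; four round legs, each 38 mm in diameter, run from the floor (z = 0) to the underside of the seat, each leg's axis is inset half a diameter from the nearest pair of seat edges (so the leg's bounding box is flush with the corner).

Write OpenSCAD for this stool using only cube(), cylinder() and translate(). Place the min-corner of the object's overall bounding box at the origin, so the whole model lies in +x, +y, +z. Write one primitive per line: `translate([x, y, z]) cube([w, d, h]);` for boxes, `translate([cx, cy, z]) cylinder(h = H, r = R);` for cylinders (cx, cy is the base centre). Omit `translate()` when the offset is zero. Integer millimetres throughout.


// leg_h = 428 - 31 = 397
translate([0, 0, 397]) cube([354, 256, 31]);
translate([19, 19, 0]) cylinder(h = 397, r = 19);
translate([335, 19, 0]) cylinder(h = 397, r = 19);
translate([19, 237, 0]) cylinder(h = 397, r = 19);
translate([335, 237, 0]) cylinder(h = 397, r = 19);


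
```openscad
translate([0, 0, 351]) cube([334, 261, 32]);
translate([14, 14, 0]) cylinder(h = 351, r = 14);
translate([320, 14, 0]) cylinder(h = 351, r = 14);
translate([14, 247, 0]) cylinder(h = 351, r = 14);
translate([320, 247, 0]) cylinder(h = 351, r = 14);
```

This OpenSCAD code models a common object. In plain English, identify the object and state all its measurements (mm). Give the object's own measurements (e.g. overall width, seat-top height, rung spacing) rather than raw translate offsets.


A simple wooden stool: a rectangular seat 334 mm (x) by 261 mm (y), 32 mm thick, top face at z = 383 mm, on four round legs, each 28 mm in diameter. The legs rest on z = 0, each leg's axis is inset half a diameter from the nearest pair of seat edges (so the leg's bounding box is flush with the corner).


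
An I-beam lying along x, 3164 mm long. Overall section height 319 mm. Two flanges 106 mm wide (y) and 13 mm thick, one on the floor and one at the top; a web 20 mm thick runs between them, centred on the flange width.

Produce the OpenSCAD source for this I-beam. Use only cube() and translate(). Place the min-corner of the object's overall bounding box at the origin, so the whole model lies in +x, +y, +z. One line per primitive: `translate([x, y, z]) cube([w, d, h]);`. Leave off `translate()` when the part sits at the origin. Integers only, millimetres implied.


cube([3164, 106, 13]);
translate([0, 43, 13]) cube([3164, 20, 293]);
translate([0, 0, 306]) cube([3164, 106, 13]);


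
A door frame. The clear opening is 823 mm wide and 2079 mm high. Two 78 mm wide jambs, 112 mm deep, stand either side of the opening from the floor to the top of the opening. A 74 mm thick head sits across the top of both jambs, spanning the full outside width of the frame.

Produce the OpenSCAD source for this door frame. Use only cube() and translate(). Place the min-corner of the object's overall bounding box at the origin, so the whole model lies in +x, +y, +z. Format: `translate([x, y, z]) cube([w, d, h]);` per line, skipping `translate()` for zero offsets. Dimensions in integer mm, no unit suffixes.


cube([78, 112, 2079]);
translate([901, 0, 0]) cube([78, 112, 2079]);
translate([0, 0, 2079]) cube([979, 112, 74]);


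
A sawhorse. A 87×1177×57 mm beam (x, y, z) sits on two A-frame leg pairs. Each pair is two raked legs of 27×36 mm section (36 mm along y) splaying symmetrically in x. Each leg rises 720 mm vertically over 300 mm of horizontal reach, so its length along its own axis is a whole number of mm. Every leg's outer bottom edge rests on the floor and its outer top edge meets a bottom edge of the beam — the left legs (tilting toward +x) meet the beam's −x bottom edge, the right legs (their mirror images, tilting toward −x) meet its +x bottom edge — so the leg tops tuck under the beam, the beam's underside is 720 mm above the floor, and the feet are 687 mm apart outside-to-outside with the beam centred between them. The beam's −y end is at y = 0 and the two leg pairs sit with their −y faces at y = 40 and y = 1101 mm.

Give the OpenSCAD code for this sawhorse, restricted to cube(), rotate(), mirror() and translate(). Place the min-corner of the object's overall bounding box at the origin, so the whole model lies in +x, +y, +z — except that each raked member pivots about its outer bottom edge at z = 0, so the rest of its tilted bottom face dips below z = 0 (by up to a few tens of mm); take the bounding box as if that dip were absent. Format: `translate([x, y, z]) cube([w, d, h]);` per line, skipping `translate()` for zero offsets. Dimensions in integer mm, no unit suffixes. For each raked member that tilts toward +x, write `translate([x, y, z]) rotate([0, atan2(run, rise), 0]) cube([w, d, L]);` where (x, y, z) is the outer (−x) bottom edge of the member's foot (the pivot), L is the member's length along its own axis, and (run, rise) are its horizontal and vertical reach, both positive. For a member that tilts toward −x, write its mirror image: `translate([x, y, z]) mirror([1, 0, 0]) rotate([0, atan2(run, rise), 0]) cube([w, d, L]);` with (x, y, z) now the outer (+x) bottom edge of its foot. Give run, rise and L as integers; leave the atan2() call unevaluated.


translate([300, 0, 720]) cube([87, 1177, 57]);
translate([0, 40, 0]) rotate([0, atan2(300, 720), 0]) cube([27, 36, 780]);
translate([687, 40, 0]) mirror([1, 0, 0]) rotate([0, atan2(300, 720), 0]) cube([27, 36, 780]);
translate([0, 1101, 0]) rotate([0, atan2(300, 720), 0]) cube([27, 36, 780]);
translate([687, 1101, 0]) mirror([1, 0, 0]) rotate([0, atan2(300, 720), 0]) cube([27, 36, 780]);


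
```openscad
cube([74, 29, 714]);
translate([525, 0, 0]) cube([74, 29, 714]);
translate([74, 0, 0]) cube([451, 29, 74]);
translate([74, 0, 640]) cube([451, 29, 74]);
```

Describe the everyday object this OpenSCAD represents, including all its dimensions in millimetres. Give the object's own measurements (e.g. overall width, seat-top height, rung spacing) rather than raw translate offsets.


A rectangular picture frame lying in the x–z plane (depth along y). The opening is 451 mm wide (x) by 566 mm tall (z), surrounded by a border 74 mm wide on all four sides. The frame is 29 mm deep and is made of two full-height vertical stiles with two horizontal rails fitted between them.


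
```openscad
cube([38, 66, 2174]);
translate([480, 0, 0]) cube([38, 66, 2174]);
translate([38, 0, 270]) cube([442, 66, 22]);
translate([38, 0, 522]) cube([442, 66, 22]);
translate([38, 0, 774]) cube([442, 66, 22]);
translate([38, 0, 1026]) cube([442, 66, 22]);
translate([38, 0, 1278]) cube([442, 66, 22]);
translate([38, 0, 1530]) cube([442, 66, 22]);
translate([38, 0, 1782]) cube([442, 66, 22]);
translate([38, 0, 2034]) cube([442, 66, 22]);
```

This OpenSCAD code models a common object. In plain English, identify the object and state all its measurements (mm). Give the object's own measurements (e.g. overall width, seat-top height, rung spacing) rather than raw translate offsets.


A straight ladder. Two 38×66 mm vertical rails, 2174 mm tall, stand 518 mm apart (outside-to-outside) with their front faces coplanar on the −y side. 8 rungs, each 66 mm deep and 22 mm tall, span between the inner faces of the rails, front faces flush with the rails. The lowest rung's underside is at z = 270 mm and rungs are spaced 252 mm apart (underside to underside).


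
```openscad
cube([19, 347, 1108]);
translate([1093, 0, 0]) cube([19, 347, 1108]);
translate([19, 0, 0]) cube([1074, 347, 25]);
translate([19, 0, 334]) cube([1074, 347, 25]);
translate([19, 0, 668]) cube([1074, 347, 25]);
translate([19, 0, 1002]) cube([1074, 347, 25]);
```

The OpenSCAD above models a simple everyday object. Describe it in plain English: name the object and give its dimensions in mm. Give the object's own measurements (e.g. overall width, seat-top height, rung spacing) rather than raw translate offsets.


An open bookshelf. Two side panels, each 19 mm thick, 347 mm deep and 1108 mm tall, stand 1112 mm apart (outside-to-outside). Between them sit 4 shelves, each 25 mm thick and 347 mm deep, spanning the full gap between the sides. The bottom shelf rests on the floor (its underside at z = 0) and the clear gap between one shelf's top and the next shelf's underside is 309 mm.


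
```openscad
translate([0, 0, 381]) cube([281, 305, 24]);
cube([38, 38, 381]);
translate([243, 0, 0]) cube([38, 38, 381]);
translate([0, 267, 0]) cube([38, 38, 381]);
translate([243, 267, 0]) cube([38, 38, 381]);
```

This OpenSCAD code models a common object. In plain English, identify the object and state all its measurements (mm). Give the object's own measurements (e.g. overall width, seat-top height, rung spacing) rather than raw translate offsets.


A four-legged stool. The seat is a 281×305×24 mm slab whose top surface is at z = 405 mm; four square legs, each 38×38 mm in cross-section, run from the floor (z = 0) to the underside of the seat, each flush with a corner of the seat.


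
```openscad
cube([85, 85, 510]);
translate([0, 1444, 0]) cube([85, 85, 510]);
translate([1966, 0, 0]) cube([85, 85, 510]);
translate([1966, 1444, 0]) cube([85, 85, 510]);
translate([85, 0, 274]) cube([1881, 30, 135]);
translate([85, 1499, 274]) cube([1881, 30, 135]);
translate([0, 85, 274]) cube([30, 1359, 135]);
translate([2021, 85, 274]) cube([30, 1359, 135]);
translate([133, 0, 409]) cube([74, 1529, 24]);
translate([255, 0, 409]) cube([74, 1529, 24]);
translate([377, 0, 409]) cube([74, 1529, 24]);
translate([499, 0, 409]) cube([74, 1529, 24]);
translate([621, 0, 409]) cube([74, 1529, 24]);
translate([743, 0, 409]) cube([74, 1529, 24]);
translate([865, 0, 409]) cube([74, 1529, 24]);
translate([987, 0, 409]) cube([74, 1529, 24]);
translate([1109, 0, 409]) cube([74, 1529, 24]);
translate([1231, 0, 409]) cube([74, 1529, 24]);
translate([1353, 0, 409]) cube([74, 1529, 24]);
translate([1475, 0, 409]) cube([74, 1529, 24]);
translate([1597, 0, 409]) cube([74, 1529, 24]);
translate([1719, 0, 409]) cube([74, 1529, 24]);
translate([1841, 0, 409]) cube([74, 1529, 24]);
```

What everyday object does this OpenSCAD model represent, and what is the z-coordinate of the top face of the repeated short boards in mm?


A bed frame. The slat-top height is 433 mm.

Four posts, four rails, and a row of slats — a bed frame. Slats sit on the rails at z = 274 + 135 = 409; with slat thickness 24, the top is 433 mm.


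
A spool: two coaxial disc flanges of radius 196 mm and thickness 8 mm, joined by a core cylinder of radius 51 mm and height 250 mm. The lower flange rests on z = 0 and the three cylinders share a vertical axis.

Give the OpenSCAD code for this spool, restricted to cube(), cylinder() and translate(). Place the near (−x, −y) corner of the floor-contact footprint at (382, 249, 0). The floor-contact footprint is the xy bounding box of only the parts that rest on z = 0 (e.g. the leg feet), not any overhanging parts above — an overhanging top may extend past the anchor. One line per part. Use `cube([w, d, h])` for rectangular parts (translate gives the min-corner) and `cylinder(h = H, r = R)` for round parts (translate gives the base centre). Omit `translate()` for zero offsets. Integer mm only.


translate([578, 445, 0]) cylinder(h = 8, r = 196);
translate([578, 445, 8]) cylinder(h = 250, r = 51);
translate([578, 445, 258]) cylinder(h = 8, r = 196);


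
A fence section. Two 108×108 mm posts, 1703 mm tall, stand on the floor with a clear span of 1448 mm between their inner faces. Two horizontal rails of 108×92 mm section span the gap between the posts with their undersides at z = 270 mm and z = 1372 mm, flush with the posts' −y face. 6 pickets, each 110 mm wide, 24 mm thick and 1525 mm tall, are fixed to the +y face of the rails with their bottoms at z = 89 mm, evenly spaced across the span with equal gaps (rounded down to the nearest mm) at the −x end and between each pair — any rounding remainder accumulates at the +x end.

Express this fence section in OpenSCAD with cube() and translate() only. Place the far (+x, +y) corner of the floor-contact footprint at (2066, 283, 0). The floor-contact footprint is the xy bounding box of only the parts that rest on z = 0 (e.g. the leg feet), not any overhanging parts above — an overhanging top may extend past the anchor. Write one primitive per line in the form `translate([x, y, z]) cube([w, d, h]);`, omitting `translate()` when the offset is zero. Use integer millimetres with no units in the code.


translate([402, 175, 0]) cube([108, 108, 1703]);
translate([1958, 175, 0]) cube([108, 108, 1703]);
translate([510, 175, 270]) cube([1448, 108, 92]);
translate([510, 175, 1372]) cube([1448, 108, 92]);
translate([622, 283, 89]) cube([110, 24, 1525]);
translate([844, 283, 89]) cube([110, 24, 1525]);
translate([1066, 283, 89]) cube([110, 24, 1525]);
translate([1288, 283, 89]) cube([110, 24, 1525]);
translate([1510, 283, 89]) cube([110, 24, 1525]);
translate([1732, 283, 89]) cube([110, 24, 1525]);


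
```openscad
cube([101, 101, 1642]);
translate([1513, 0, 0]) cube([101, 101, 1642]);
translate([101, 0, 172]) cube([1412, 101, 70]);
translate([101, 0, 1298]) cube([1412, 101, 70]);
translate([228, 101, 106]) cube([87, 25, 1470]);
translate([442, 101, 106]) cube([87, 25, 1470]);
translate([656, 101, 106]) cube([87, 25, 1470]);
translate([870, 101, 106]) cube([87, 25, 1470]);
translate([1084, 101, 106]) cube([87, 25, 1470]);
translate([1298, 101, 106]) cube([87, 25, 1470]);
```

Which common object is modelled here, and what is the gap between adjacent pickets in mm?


A fence section. The picket gap is 127 mm.

Two posts, two rails, 6 pickets — a fence section. Span 1412 mm holds 6 pickets of 87 mm with 7 equal gaps: ⌊(1412 − 6·87) / 7⌋ = 127 mm.


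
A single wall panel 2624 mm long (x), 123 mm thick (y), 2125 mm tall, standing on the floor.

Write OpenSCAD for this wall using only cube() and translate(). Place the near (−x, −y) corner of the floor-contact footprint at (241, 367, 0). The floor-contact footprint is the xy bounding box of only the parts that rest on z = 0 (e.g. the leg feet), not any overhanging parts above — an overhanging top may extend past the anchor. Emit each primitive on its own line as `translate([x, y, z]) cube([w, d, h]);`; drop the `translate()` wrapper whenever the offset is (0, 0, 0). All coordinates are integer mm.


translate([241, 367, 0]) cube([2624, 123, 2125]);


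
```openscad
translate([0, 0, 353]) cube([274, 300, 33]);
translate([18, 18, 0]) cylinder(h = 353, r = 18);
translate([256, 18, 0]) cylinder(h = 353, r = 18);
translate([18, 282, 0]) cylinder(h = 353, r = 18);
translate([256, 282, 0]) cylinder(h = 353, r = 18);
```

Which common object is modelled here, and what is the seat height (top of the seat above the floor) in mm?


A stool. The seat height is 386 mm.

A 274×300×33 slab at z = 353 on four corner cylinders — a stool. The seat top is 353 + 33 = 386 mm.


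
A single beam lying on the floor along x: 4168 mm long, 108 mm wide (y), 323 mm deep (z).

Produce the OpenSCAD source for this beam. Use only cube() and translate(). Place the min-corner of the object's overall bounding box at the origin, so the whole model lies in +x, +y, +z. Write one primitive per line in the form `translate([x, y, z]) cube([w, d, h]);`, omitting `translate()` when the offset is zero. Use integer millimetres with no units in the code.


cube([4168, 108, 323]);


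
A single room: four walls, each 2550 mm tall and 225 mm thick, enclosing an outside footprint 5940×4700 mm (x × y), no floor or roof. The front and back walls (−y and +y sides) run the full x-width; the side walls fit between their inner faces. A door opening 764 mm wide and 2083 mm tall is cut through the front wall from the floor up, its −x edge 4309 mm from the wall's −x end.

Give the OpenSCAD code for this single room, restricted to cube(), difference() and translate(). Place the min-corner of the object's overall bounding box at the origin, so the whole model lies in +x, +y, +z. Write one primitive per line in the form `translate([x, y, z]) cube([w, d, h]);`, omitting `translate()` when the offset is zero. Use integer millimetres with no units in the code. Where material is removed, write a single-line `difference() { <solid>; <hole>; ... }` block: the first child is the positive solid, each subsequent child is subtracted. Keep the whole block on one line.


difference() { cube([5940, 225, 2550]); translate([4309, 0, 0]) cube([764, 225, 2083]); }
translate([0, 4475, 0]) cube([5940, 225, 2550]);
translate([0, 225, 0]) cube([225, 4250, 2550]);
translate([5715, 225, 0]) cube([225, 4250, 2550]);


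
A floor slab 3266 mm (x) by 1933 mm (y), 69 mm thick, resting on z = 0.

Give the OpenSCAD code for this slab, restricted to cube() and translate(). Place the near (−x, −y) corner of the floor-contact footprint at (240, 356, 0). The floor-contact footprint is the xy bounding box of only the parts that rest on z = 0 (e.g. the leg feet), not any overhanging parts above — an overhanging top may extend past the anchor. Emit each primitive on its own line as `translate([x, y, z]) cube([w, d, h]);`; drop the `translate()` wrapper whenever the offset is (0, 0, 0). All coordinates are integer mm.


translate([240, 356, 0]) cube([3266, 1933, 69]);


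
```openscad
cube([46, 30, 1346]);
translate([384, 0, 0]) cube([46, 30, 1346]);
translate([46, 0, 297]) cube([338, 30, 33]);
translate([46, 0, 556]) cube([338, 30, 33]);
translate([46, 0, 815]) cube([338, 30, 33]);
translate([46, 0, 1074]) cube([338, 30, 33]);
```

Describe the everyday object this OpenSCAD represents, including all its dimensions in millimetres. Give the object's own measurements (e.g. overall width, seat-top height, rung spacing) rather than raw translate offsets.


A straight ladder. Two 46×30 mm vertical rails, 1346 mm tall, stand 430 mm apart (outside-to-outside) with their front faces coplanar on the −y side. 4 rungs, each 30 mm deep and 33 mm tall, span between the inner faces of the rails, front faces flush with the rails. The lowest rung's underside is at z = 297 mm and rungs are spaced 259 mm apart (underside to underside).


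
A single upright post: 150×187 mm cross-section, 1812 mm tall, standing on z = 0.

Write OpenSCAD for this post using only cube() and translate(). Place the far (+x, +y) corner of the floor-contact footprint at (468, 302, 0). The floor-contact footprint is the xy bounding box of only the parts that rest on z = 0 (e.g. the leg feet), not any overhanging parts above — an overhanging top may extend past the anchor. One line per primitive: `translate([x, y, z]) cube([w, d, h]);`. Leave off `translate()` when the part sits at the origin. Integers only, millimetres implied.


translate([318, 115, 0]) cube([150, 187, 1812]);


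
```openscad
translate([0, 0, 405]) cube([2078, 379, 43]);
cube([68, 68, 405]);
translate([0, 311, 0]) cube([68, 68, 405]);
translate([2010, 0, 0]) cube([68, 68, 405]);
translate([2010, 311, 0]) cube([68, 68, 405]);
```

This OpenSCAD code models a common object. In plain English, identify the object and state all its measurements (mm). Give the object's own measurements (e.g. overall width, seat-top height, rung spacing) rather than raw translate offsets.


A bench: a 2078×379 mm seat slab, 43 mm thick, top at z = 448 mm, on four 68×68 mm square legs flush with the seat corners and standing on z = 0.


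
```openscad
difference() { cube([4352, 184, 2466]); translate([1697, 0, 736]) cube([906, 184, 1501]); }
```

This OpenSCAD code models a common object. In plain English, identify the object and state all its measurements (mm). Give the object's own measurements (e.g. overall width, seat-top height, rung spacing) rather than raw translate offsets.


A wall 4352 mm long (x), 184 mm thick (y), 2466 mm tall, with a rectangular window opening cut through it. The opening is 906 mm wide and 1501 mm tall; its sill is at z = 736 mm and its near (−x) edge is 1697 mm from the wall's −x end. The opening passes through the full wall thickness.


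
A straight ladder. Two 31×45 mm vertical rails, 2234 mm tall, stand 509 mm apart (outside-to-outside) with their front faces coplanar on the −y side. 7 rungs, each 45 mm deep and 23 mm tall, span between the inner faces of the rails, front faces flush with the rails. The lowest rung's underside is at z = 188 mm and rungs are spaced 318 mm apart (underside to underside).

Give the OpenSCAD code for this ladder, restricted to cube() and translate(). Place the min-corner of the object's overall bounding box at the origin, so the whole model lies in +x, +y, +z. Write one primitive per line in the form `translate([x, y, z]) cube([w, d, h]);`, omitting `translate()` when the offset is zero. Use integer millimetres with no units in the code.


// rung span = 509 - 2*31 = 447
// rung[k] z = 188 + k*318
cube([31, 45, 2234]);
translate([478, 0, 0]) cube([31, 45, 2234]);
translate([31, 0, 188]) cube([447, 45, 23]);
translate([31, 0, 506]) cube([447, 45, 23]);
translate([31, 0, 824]) cube([447, 45, 23]);
translate([31, 0, 1142]) cube([447, 45, 23]);
translate([31, 0, 1460]) cube([447, 45, 23]);
translate([31, 0, 1778]) cube([447, 45, 23]);
translate([31, 0, 2096]) cube([447, 45, 23]);


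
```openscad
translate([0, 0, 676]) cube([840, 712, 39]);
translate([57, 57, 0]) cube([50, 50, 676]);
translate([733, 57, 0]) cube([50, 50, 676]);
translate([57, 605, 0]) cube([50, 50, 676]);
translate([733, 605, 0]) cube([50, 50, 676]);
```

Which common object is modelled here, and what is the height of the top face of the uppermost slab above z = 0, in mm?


A table. The table height is 715 mm.

A 840×712×39 slab sits at z = 676 on four 50 mm square posts — a table. The top surface is at 676 + 39 = 715 mm.


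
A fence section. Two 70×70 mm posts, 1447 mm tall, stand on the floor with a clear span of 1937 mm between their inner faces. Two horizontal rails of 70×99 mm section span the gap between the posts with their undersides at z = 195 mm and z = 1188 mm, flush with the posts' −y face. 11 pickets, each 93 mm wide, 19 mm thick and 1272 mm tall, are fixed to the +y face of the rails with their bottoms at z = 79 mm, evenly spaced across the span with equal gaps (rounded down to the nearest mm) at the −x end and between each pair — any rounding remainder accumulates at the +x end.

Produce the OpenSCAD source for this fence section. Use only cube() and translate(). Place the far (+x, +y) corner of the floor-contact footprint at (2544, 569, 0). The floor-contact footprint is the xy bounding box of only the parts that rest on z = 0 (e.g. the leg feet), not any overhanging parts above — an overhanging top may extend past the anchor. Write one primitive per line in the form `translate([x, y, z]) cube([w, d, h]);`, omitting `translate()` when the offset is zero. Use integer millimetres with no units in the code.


translate([467, 499, 0]) cube([70, 70, 1447]);
translate([2474, 499, 0]) cube([70, 70, 1447]);
translate([537, 499, 195]) cube([1937, 70, 99]);
translate([537, 499, 1188]) cube([1937, 70, 99]);
translate([613, 569, 79]) cube([93, 19, 1272]);
translate([782, 569, 79]) cube([93, 19, 1272]);
translate([951, 569, 79]) cube([93, 19, 1272]);
translate([1120, 569, 79]) cube([93, 19, 1272]);
translate([1289, 569, 79]) cube([93, 19, 1272]);
translate([1458, 569, 79]) cube([93, 19, 1272]);
translate([1627, 569, 79]) cube([93, 19, 1272]);
translate([1796, 569, 79]) cube([93, 19, 1272]);
translate([1965, 569, 79]) cube([93, 19, 1272]);
translate([2134, 569, 79]) cube([93, 19, 1272]);
translate([2303, 569, 79]) cube([93, 19, 1272]);


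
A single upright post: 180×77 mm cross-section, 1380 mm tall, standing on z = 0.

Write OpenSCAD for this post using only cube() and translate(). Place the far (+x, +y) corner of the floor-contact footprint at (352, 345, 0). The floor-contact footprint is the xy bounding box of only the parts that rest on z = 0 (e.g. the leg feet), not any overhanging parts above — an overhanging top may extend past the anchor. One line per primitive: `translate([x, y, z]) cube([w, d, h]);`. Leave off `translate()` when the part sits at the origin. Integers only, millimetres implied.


translate([172, 268, 0]) cube([180, 77, 1380]);


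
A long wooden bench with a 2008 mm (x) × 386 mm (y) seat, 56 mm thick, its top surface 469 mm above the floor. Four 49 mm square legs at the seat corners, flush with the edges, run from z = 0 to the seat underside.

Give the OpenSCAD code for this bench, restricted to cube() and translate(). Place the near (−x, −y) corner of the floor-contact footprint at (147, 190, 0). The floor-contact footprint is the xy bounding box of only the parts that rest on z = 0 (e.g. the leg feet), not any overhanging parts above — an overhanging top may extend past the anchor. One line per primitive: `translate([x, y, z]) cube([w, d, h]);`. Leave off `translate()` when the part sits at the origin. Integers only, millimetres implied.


translate([147, 190, 413]) cube([2008, 386, 56]);
translate([147, 190, 0]) cube([49, 49, 413]);
translate([147, 527, 0]) cube([49, 49, 413]);
translate([2106, 190, 0]) cube([49, 49, 413]);
translate([2106, 527, 0]) cube([49, 49, 413]);


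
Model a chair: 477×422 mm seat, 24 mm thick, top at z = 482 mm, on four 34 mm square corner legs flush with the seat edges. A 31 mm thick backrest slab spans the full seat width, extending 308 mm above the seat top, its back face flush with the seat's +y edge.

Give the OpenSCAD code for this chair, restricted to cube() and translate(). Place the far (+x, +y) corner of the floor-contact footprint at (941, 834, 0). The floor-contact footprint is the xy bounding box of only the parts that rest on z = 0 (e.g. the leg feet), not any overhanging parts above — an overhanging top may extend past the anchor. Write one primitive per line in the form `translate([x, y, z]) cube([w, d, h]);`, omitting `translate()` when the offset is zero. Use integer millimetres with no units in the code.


// leg_h = 482 - 24 = 458
translate([464, 412, 458]) cube([477, 422, 24]);
translate([464, 412, 0]) cube([34, 34, 458]);
translate([907, 412, 0]) cube([34, 34, 458]);
translate([464, 800, 0]) cube([34, 34, 458]);
translate([907, 800, 0]) cube([34, 34, 458]);
translate([464, 803, 482]) cube([477, 31, 308]);


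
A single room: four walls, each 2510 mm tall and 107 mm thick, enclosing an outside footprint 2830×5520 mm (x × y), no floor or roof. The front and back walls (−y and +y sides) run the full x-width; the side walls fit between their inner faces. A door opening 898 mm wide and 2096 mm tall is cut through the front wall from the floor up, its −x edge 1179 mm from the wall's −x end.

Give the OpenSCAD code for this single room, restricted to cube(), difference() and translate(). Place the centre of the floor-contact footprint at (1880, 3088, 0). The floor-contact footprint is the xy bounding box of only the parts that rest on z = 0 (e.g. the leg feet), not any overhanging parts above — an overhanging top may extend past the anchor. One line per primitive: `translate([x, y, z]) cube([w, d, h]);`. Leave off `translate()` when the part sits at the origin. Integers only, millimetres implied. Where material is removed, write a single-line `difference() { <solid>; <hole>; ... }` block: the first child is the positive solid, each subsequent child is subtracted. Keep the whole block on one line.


difference() { translate([465, 328, 0]) cube([2830, 107, 2510]); translate([1644, 328, 0]) cube([898, 107, 2096]); }
translate([465, 5741, 0]) cube([2830, 107, 2510]);
translate([465, 435, 0]) cube([107, 5306, 2510]);
translate([3188, 435, 0]) cube([107, 5306, 2510]);


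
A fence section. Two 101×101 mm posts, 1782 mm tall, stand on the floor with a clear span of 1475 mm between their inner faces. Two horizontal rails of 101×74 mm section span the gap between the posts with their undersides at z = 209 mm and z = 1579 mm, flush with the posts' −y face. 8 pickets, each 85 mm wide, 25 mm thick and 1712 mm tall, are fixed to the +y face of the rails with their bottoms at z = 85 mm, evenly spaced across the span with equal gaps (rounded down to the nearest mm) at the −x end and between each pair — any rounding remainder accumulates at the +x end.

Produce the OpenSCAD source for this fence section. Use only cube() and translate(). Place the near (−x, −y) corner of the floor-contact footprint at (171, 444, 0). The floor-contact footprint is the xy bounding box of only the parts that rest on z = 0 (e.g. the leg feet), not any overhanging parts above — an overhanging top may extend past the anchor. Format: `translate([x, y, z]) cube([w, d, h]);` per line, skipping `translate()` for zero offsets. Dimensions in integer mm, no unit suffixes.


translate([171, 444, 0]) cube([101, 101, 1782]);
translate([1747, 444, 0]) cube([101, 101, 1782]);
translate([272, 444, 209]) cube([1475, 101, 74]);
translate([272, 444, 1579]) cube([1475, 101, 74]);
translate([360, 545, 85]) cube([85, 25, 1712]);
translate([533, 545, 85]) cube([85, 25, 1712]);
translate([706, 545, 85]) cube([85, 25, 1712]);
translate([879, 545, 85]) cube([85, 25, 1712]);
translate([1052, 545, 85]) cube([85, 25, 1712]);
translate([1225, 545, 85]) cube([85, 25, 1712]);
translate([1398, 545, 85]) cube([85, 25, 1712]);
translate([1571, 545, 85]) cube([85, 25, 1712]);


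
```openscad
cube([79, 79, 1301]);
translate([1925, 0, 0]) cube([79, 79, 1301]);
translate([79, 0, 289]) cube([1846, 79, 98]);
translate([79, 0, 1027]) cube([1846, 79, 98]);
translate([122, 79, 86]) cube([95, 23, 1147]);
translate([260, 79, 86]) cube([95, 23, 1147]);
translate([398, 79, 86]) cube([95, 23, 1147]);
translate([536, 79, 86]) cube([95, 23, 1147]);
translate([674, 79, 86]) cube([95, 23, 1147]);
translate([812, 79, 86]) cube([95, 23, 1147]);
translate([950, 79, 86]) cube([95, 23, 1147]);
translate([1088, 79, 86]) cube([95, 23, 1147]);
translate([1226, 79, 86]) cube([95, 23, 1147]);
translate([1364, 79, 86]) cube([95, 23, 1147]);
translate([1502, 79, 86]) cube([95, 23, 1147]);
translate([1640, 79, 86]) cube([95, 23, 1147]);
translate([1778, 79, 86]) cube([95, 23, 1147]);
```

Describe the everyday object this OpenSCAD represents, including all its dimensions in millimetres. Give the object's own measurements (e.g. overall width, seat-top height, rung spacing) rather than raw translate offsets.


A fence section. Two 79×79 mm posts, 1301 mm tall, stand on the floor with a clear span of 1846 mm between their inner faces. Two horizontal rails of 79×98 mm section span the gap between the posts with their undersides at z = 289 mm and z = 1027 mm, flush with the posts' −y face. 13 pickets, each 95 mm wide, 23 mm thick and 1147 mm tall, are fixed to the +y face of the rails with their bottoms at z = 86 mm, spaced across the span with a 43 mm gap after the −x post and between neighbouring pickets, with 52 mm left before the +x post.
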